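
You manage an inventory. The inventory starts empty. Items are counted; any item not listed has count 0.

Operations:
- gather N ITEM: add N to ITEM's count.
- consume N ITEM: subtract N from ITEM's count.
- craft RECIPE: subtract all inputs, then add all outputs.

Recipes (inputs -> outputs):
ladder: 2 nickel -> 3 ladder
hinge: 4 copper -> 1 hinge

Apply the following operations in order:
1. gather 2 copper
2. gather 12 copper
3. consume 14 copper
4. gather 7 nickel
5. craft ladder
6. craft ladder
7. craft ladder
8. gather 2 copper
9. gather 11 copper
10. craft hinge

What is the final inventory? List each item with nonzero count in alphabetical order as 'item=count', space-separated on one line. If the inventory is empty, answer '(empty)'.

After 1 (gather 2 copper): copper=2
After 2 (gather 12 copper): copper=14
After 3 (consume 14 copper): (empty)
After 4 (gather 7 nickel): nickel=7
After 5 (craft ladder): ladder=3 nickel=5
After 6 (craft ladder): ladder=6 nickel=3
After 7 (craft ladder): ladder=9 nickel=1
After 8 (gather 2 copper): copper=2 ladder=9 nickel=1
After 9 (gather 11 copper): copper=13 ladder=9 nickel=1
After 10 (craft hinge): copper=9 hinge=1 ladder=9 nickel=1

Answer: copper=9 hinge=1 ladder=9 nickel=1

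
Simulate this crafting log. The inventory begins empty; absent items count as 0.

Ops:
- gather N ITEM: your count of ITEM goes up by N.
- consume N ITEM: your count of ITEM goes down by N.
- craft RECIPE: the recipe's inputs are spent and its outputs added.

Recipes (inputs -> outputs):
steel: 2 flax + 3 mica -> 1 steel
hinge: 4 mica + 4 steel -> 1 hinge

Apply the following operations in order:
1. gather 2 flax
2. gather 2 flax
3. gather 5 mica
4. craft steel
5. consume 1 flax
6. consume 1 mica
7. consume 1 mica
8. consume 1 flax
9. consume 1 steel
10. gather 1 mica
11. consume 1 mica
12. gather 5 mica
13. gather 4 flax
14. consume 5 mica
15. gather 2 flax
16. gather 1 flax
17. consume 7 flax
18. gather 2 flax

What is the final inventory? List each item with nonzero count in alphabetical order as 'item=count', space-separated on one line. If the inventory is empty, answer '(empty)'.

After 1 (gather 2 flax): flax=2
After 2 (gather 2 flax): flax=4
After 3 (gather 5 mica): flax=4 mica=5
After 4 (craft steel): flax=2 mica=2 steel=1
After 5 (consume 1 flax): flax=1 mica=2 steel=1
After 6 (consume 1 mica): flax=1 mica=1 steel=1
After 7 (consume 1 mica): flax=1 steel=1
After 8 (consume 1 flax): steel=1
After 9 (consume 1 steel): (empty)
After 10 (gather 1 mica): mica=1
After 11 (consume 1 mica): (empty)
After 12 (gather 5 mica): mica=5
After 13 (gather 4 flax): flax=4 mica=5
After 14 (consume 5 mica): flax=4
After 15 (gather 2 flax): flax=6
After 16 (gather 1 flax): flax=7
After 17 (consume 7 flax): (empty)
After 18 (gather 2 flax): flax=2

Answer: flax=2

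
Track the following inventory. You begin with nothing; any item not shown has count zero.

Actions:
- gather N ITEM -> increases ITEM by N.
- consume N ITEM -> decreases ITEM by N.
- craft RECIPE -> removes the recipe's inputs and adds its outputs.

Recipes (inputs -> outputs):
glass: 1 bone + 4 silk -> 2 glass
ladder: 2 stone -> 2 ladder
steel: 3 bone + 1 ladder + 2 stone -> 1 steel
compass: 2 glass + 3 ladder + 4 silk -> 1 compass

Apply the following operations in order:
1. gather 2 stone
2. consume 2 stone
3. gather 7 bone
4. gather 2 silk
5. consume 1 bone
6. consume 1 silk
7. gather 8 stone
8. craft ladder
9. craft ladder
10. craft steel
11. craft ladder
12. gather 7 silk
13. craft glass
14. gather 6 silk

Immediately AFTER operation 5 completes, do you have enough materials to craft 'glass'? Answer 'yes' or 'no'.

After 1 (gather 2 stone): stone=2
After 2 (consume 2 stone): (empty)
After 3 (gather 7 bone): bone=7
After 4 (gather 2 silk): bone=7 silk=2
After 5 (consume 1 bone): bone=6 silk=2

Answer: no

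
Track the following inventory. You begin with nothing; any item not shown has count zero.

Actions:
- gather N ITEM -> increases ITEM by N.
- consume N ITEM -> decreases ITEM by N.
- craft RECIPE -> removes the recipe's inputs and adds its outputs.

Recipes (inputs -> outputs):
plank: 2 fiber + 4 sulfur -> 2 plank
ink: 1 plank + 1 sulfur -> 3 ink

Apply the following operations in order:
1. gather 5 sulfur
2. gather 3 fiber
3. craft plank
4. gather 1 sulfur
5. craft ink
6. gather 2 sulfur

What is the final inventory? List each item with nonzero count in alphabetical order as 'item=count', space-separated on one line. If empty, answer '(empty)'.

After 1 (gather 5 sulfur): sulfur=5
After 2 (gather 3 fiber): fiber=3 sulfur=5
After 3 (craft plank): fiber=1 plank=2 sulfur=1
After 4 (gather 1 sulfur): fiber=1 plank=2 sulfur=2
After 5 (craft ink): fiber=1 ink=3 plank=1 sulfur=1
After 6 (gather 2 sulfur): fiber=1 ink=3 plank=1 sulfur=3

Answer: fiber=1 ink=3 plank=1 sulfur=3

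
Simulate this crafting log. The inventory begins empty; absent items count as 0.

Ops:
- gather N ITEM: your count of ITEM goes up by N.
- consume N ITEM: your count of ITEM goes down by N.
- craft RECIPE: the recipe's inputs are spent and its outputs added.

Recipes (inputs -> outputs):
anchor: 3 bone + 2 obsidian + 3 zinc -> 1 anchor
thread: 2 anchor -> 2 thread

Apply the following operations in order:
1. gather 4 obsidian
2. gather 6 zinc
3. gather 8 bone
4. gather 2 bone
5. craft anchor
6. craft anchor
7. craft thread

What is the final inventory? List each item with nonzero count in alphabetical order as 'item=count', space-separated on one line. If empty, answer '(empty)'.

After 1 (gather 4 obsidian): obsidian=4
After 2 (gather 6 zinc): obsidian=4 zinc=6
After 3 (gather 8 bone): bone=8 obsidian=4 zinc=6
After 4 (gather 2 bone): bone=10 obsidian=4 zinc=6
After 5 (craft anchor): anchor=1 bone=7 obsidian=2 zinc=3
After 6 (craft anchor): anchor=2 bone=4
After 7 (craft thread): bone=4 thread=2

Answer: bone=4 thread=2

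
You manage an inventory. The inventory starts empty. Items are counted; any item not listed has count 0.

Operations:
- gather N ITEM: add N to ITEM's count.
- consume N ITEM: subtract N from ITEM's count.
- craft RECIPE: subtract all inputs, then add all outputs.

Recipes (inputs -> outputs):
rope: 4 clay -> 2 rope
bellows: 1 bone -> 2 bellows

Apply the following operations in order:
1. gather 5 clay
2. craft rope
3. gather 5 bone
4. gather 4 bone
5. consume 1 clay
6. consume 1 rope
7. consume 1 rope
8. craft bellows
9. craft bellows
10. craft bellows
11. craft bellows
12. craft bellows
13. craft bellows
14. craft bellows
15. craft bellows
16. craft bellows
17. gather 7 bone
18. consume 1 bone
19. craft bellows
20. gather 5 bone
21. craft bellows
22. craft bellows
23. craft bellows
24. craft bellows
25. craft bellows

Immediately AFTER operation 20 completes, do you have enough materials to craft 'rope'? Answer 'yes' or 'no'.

Answer: no

Derivation:
After 1 (gather 5 clay): clay=5
After 2 (craft rope): clay=1 rope=2
After 3 (gather 5 bone): bone=5 clay=1 rope=2
After 4 (gather 4 bone): bone=9 clay=1 rope=2
After 5 (consume 1 clay): bone=9 rope=2
After 6 (consume 1 rope): bone=9 rope=1
After 7 (consume 1 rope): bone=9
After 8 (craft bellows): bellows=2 bone=8
After 9 (craft bellows): bellows=4 bone=7
After 10 (craft bellows): bellows=6 bone=6
After 11 (craft bellows): bellows=8 bone=5
After 12 (craft bellows): bellows=10 bone=4
After 13 (craft bellows): bellows=12 bone=3
After 14 (craft bellows): bellows=14 bone=2
After 15 (craft bellows): bellows=16 bone=1
After 16 (craft bellows): bellows=18
After 17 (gather 7 bone): bellows=18 bone=7
After 18 (consume 1 bone): bellows=18 bone=6
After 19 (craft bellows): bellows=20 bone=5
After 20 (gather 5 bone): bellows=20 bone=10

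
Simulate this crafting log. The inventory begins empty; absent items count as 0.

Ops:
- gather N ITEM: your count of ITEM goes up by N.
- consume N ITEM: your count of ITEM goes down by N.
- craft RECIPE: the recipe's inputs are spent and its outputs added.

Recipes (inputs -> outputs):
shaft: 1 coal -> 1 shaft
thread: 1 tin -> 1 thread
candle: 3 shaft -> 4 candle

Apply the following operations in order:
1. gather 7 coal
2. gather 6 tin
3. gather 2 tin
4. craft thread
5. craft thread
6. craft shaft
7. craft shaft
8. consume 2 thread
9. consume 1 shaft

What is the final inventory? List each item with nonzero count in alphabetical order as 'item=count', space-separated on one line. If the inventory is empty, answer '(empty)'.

Answer: coal=5 shaft=1 tin=6

Derivation:
After 1 (gather 7 coal): coal=7
After 2 (gather 6 tin): coal=7 tin=6
After 3 (gather 2 tin): coal=7 tin=8
After 4 (craft thread): coal=7 thread=1 tin=7
After 5 (craft thread): coal=7 thread=2 tin=6
After 6 (craft shaft): coal=6 shaft=1 thread=2 tin=6
After 7 (craft shaft): coal=5 shaft=2 thread=2 tin=6
After 8 (consume 2 thread): coal=5 shaft=2 tin=6
After 9 (consume 1 shaft): coal=5 shaft=1 tin=6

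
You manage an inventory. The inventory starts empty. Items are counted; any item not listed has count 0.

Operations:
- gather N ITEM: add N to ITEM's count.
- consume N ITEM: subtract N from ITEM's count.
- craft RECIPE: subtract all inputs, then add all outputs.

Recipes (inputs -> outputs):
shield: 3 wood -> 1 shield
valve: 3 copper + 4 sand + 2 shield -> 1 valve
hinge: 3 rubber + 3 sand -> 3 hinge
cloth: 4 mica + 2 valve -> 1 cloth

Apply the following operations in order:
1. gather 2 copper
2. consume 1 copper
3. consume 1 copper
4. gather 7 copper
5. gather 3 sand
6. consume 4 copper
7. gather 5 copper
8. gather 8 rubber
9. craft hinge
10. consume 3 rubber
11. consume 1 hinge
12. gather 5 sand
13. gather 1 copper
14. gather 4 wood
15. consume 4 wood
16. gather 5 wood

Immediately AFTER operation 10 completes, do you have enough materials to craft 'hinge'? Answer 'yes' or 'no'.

Answer: no

Derivation:
After 1 (gather 2 copper): copper=2
After 2 (consume 1 copper): copper=1
After 3 (consume 1 copper): (empty)
After 4 (gather 7 copper): copper=7
After 5 (gather 3 sand): copper=7 sand=3
After 6 (consume 4 copper): copper=3 sand=3
After 7 (gather 5 copper): copper=8 sand=3
After 8 (gather 8 rubber): copper=8 rubber=8 sand=3
After 9 (craft hinge): copper=8 hinge=3 rubber=5
After 10 (consume 3 rubber): copper=8 hinge=3 rubber=2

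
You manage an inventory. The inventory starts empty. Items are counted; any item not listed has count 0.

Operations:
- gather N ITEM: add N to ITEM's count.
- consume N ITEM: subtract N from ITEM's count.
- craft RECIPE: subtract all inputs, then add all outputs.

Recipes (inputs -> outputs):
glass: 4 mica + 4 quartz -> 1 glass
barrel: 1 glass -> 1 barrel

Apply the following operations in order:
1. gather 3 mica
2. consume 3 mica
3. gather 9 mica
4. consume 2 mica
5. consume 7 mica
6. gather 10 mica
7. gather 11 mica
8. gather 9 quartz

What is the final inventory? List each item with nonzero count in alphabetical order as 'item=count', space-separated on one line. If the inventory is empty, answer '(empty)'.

After 1 (gather 3 mica): mica=3
After 2 (consume 3 mica): (empty)
After 3 (gather 9 mica): mica=9
After 4 (consume 2 mica): mica=7
After 5 (consume 7 mica): (empty)
After 6 (gather 10 mica): mica=10
After 7 (gather 11 mica): mica=21
After 8 (gather 9 quartz): mica=21 quartz=9

Answer: mica=21 quartz=9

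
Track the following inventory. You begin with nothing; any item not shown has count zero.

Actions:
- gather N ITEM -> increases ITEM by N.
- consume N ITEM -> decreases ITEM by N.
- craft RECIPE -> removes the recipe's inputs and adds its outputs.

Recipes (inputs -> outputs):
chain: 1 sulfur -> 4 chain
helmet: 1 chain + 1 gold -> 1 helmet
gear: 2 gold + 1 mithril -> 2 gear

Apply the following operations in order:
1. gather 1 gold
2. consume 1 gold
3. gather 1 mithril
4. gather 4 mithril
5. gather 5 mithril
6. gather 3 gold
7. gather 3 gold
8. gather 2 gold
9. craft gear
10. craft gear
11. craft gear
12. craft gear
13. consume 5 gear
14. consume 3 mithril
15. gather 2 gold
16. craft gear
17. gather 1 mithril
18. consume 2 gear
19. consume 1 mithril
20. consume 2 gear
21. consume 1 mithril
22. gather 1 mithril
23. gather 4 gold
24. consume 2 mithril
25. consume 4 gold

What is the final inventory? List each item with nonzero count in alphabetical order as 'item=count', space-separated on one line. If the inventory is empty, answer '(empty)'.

After 1 (gather 1 gold): gold=1
After 2 (consume 1 gold): (empty)
After 3 (gather 1 mithril): mithril=1
After 4 (gather 4 mithril): mithril=5
After 5 (gather 5 mithril): mithril=10
After 6 (gather 3 gold): gold=3 mithril=10
After 7 (gather 3 gold): gold=6 mithril=10
After 8 (gather 2 gold): gold=8 mithril=10
After 9 (craft gear): gear=2 gold=6 mithril=9
After 10 (craft gear): gear=4 gold=4 mithril=8
After 11 (craft gear): gear=6 gold=2 mithril=7
After 12 (craft gear): gear=8 mithril=6
After 13 (consume 5 gear): gear=3 mithril=6
After 14 (consume 3 mithril): gear=3 mithril=3
After 15 (gather 2 gold): gear=3 gold=2 mithril=3
After 16 (craft gear): gear=5 mithril=2
After 17 (gather 1 mithril): gear=5 mithril=3
After 18 (consume 2 gear): gear=3 mithril=3
After 19 (consume 1 mithril): gear=3 mithril=2
After 20 (consume 2 gear): gear=1 mithril=2
After 21 (consume 1 mithril): gear=1 mithril=1
After 22 (gather 1 mithril): gear=1 mithril=2
After 23 (gather 4 gold): gear=1 gold=4 mithril=2
After 24 (consume 2 mithril): gear=1 gold=4
After 25 (consume 4 gold): gear=1

Answer: gear=1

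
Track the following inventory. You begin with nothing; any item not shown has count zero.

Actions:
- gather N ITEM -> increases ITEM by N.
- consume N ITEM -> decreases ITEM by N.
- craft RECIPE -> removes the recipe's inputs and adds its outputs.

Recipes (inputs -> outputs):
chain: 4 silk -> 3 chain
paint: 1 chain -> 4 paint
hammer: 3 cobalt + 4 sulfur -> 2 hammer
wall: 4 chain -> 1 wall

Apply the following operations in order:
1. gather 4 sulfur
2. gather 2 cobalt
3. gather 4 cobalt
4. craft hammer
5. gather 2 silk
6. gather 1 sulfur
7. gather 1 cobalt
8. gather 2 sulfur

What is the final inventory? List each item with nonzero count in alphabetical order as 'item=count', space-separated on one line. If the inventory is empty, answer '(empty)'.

Answer: cobalt=4 hammer=2 silk=2 sulfur=3

Derivation:
After 1 (gather 4 sulfur): sulfur=4
After 2 (gather 2 cobalt): cobalt=2 sulfur=4
After 3 (gather 4 cobalt): cobalt=6 sulfur=4
After 4 (craft hammer): cobalt=3 hammer=2
After 5 (gather 2 silk): cobalt=3 hammer=2 silk=2
After 6 (gather 1 sulfur): cobalt=3 hammer=2 silk=2 sulfur=1
After 7 (gather 1 cobalt): cobalt=4 hammer=2 silk=2 sulfur=1
After 8 (gather 2 sulfur): cobalt=4 hammer=2 silk=2 sulfur=3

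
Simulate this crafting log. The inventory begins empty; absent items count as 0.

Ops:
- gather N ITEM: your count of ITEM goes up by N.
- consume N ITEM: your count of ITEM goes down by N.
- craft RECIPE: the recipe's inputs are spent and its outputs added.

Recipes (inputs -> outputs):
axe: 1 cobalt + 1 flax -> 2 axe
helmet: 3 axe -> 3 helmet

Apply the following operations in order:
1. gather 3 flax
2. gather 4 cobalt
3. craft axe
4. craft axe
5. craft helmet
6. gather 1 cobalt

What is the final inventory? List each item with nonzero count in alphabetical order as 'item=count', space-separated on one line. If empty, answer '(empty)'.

Answer: axe=1 cobalt=3 flax=1 helmet=3

Derivation:
After 1 (gather 3 flax): flax=3
After 2 (gather 4 cobalt): cobalt=4 flax=3
After 3 (craft axe): axe=2 cobalt=3 flax=2
After 4 (craft axe): axe=4 cobalt=2 flax=1
After 5 (craft helmet): axe=1 cobalt=2 flax=1 helmet=3
After 6 (gather 1 cobalt): axe=1 cobalt=3 flax=1 helmet=3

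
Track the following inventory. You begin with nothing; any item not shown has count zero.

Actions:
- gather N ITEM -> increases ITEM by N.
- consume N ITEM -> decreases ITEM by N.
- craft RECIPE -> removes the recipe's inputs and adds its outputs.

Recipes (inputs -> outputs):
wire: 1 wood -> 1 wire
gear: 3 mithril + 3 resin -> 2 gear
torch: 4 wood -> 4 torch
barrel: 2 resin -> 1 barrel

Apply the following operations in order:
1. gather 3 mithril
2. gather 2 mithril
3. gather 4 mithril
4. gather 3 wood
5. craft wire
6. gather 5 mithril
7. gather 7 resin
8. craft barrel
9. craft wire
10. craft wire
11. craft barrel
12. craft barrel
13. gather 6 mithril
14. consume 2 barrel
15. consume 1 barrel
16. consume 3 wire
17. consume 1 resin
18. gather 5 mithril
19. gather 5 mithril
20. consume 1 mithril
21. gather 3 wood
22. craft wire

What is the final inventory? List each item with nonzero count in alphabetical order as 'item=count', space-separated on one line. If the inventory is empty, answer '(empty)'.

After 1 (gather 3 mithril): mithril=3
After 2 (gather 2 mithril): mithril=5
After 3 (gather 4 mithril): mithril=9
After 4 (gather 3 wood): mithril=9 wood=3
After 5 (craft wire): mithril=9 wire=1 wood=2
After 6 (gather 5 mithril): mithril=14 wire=1 wood=2
After 7 (gather 7 resin): mithril=14 resin=7 wire=1 wood=2
After 8 (craft barrel): barrel=1 mithril=14 resin=5 wire=1 wood=2
After 9 (craft wire): barrel=1 mithril=14 resin=5 wire=2 wood=1
After 10 (craft wire): barrel=1 mithril=14 resin=5 wire=3
After 11 (craft barrel): barrel=2 mithril=14 resin=3 wire=3
After 12 (craft barrel): barrel=3 mithril=14 resin=1 wire=3
After 13 (gather 6 mithril): barrel=3 mithril=20 resin=1 wire=3
After 14 (consume 2 barrel): barrel=1 mithril=20 resin=1 wire=3
After 15 (consume 1 barrel): mithril=20 resin=1 wire=3
After 16 (consume 3 wire): mithril=20 resin=1
After 17 (consume 1 resin): mithril=20
After 18 (gather 5 mithril): mithril=25
After 19 (gather 5 mithril): mithril=30
After 20 (consume 1 mithril): mithril=29
After 21 (gather 3 wood): mithril=29 wood=3
After 22 (craft wire): mithril=29 wire=1 wood=2

Answer: mithril=29 wire=1 wood=2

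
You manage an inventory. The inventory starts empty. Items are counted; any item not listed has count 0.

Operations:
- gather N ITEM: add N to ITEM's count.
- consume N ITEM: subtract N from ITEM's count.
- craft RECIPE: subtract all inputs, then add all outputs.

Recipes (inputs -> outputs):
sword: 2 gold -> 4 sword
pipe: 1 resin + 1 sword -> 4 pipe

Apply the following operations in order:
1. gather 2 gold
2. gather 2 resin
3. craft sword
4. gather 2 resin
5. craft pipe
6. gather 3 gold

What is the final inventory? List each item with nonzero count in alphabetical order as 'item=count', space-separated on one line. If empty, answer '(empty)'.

Answer: gold=3 pipe=4 resin=3 sword=3

Derivation:
After 1 (gather 2 gold): gold=2
After 2 (gather 2 resin): gold=2 resin=2
After 3 (craft sword): resin=2 sword=4
After 4 (gather 2 resin): resin=4 sword=4
After 5 (craft pipe): pipe=4 resin=3 sword=3
After 6 (gather 3 gold): gold=3 pipe=4 resin=3 sword=3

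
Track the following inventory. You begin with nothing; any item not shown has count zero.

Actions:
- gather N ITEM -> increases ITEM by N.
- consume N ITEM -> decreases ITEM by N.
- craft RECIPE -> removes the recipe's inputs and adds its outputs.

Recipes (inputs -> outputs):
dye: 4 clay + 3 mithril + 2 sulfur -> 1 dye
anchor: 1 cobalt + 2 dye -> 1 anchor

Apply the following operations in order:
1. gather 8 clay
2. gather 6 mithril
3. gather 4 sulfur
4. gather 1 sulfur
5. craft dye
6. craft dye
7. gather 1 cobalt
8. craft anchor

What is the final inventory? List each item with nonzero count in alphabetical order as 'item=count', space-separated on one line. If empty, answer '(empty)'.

After 1 (gather 8 clay): clay=8
After 2 (gather 6 mithril): clay=8 mithril=6
After 3 (gather 4 sulfur): clay=8 mithril=6 sulfur=4
After 4 (gather 1 sulfur): clay=8 mithril=6 sulfur=5
After 5 (craft dye): clay=4 dye=1 mithril=3 sulfur=3
After 6 (craft dye): dye=2 sulfur=1
After 7 (gather 1 cobalt): cobalt=1 dye=2 sulfur=1
After 8 (craft anchor): anchor=1 sulfur=1

Answer: anchor=1 sulfur=1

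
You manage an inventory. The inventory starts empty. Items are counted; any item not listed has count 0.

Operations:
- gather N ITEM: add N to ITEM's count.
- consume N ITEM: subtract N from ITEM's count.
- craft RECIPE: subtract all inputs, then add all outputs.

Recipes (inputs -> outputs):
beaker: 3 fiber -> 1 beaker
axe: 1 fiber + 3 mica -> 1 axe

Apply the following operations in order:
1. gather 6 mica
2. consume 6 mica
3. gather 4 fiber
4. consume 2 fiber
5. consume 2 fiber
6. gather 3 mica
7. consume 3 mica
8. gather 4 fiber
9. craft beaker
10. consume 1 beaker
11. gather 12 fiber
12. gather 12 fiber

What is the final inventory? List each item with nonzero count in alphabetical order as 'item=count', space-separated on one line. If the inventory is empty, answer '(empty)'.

Answer: fiber=25

Derivation:
After 1 (gather 6 mica): mica=6
After 2 (consume 6 mica): (empty)
After 3 (gather 4 fiber): fiber=4
After 4 (consume 2 fiber): fiber=2
After 5 (consume 2 fiber): (empty)
After 6 (gather 3 mica): mica=3
After 7 (consume 3 mica): (empty)
After 8 (gather 4 fiber): fiber=4
After 9 (craft beaker): beaker=1 fiber=1
After 10 (consume 1 beaker): fiber=1
After 11 (gather 12 fiber): fiber=13
After 12 (gather 12 fiber): fiber=25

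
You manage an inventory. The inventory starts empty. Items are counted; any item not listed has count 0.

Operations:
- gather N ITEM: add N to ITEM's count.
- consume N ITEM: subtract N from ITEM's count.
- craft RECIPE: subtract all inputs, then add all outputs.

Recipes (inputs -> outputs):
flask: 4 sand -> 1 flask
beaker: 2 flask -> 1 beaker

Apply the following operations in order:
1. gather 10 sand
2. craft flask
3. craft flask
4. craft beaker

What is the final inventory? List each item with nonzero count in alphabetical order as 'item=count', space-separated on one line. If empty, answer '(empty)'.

After 1 (gather 10 sand): sand=10
After 2 (craft flask): flask=1 sand=6
After 3 (craft flask): flask=2 sand=2
After 4 (craft beaker): beaker=1 sand=2

Answer: beaker=1 sand=2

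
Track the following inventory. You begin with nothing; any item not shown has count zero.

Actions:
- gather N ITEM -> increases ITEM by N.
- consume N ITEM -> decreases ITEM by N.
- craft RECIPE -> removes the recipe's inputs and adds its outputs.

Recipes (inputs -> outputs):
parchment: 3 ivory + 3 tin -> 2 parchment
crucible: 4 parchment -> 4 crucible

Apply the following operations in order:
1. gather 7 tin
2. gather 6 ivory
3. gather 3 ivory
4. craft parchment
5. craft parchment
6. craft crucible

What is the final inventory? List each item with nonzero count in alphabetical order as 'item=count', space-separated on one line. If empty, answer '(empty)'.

Answer: crucible=4 ivory=3 tin=1

Derivation:
After 1 (gather 7 tin): tin=7
After 2 (gather 6 ivory): ivory=6 tin=7
After 3 (gather 3 ivory): ivory=9 tin=7
After 4 (craft parchment): ivory=6 parchment=2 tin=4
After 5 (craft parchment): ivory=3 parchment=4 tin=1
After 6 (craft crucible): crucible=4 ivory=3 tin=1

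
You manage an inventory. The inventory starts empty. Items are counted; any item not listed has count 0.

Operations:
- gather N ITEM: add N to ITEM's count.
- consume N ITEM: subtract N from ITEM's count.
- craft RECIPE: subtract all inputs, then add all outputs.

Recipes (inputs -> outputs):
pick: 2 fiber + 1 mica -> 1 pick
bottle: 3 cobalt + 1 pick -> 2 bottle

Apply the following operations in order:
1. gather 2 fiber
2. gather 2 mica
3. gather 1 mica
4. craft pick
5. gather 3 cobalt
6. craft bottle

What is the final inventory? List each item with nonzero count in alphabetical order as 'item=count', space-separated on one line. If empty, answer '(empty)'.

After 1 (gather 2 fiber): fiber=2
After 2 (gather 2 mica): fiber=2 mica=2
After 3 (gather 1 mica): fiber=2 mica=3
After 4 (craft pick): mica=2 pick=1
After 5 (gather 3 cobalt): cobalt=3 mica=2 pick=1
After 6 (craft bottle): bottle=2 mica=2

Answer: bottle=2 mica=2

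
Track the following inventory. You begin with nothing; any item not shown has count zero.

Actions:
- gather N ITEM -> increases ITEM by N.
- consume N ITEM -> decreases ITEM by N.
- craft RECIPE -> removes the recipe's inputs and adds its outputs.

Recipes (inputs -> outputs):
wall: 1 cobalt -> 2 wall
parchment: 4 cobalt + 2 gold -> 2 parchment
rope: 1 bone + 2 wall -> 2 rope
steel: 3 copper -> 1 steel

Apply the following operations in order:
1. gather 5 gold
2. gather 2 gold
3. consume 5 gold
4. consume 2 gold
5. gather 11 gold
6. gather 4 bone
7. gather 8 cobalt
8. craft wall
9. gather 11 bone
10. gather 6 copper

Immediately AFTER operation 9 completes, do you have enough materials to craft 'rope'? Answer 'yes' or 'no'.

After 1 (gather 5 gold): gold=5
After 2 (gather 2 gold): gold=7
After 3 (consume 5 gold): gold=2
After 4 (consume 2 gold): (empty)
After 5 (gather 11 gold): gold=11
After 6 (gather 4 bone): bone=4 gold=11
After 7 (gather 8 cobalt): bone=4 cobalt=8 gold=11
After 8 (craft wall): bone=4 cobalt=7 gold=11 wall=2
After 9 (gather 11 bone): bone=15 cobalt=7 gold=11 wall=2

Answer: yes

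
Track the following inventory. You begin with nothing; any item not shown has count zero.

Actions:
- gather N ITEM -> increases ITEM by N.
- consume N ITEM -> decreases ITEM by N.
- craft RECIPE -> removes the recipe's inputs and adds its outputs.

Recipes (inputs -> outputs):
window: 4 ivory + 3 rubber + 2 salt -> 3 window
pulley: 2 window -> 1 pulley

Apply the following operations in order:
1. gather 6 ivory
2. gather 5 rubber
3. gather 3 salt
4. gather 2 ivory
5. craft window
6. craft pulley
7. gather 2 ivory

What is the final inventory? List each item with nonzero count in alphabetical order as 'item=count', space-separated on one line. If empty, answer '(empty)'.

After 1 (gather 6 ivory): ivory=6
After 2 (gather 5 rubber): ivory=6 rubber=5
After 3 (gather 3 salt): ivory=6 rubber=5 salt=3
After 4 (gather 2 ivory): ivory=8 rubber=5 salt=3
After 5 (craft window): ivory=4 rubber=2 salt=1 window=3
After 6 (craft pulley): ivory=4 pulley=1 rubber=2 salt=1 window=1
After 7 (gather 2 ivory): ivory=6 pulley=1 rubber=2 salt=1 window=1

Answer: ivory=6 pulley=1 rubber=2 salt=1 window=1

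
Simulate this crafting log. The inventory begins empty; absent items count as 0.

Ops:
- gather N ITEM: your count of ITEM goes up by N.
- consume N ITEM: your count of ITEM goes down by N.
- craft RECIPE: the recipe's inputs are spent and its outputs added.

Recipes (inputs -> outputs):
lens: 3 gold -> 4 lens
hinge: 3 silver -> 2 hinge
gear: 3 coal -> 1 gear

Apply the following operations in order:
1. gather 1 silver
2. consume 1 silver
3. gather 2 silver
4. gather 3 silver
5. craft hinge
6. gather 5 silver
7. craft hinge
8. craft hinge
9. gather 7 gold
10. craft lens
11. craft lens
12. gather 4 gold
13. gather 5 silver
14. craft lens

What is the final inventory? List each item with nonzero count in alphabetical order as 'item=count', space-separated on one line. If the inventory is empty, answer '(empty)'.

After 1 (gather 1 silver): silver=1
After 2 (consume 1 silver): (empty)
After 3 (gather 2 silver): silver=2
After 4 (gather 3 silver): silver=5
After 5 (craft hinge): hinge=2 silver=2
After 6 (gather 5 silver): hinge=2 silver=7
After 7 (craft hinge): hinge=4 silver=4
After 8 (craft hinge): hinge=6 silver=1
After 9 (gather 7 gold): gold=7 hinge=6 silver=1
After 10 (craft lens): gold=4 hinge=6 lens=4 silver=1
After 11 (craft lens): gold=1 hinge=6 lens=8 silver=1
After 12 (gather 4 gold): gold=5 hinge=6 lens=8 silver=1
After 13 (gather 5 silver): gold=5 hinge=6 lens=8 silver=6
After 14 (craft lens): gold=2 hinge=6 lens=12 silver=6

Answer: gold=2 hinge=6 lens=12 silver=6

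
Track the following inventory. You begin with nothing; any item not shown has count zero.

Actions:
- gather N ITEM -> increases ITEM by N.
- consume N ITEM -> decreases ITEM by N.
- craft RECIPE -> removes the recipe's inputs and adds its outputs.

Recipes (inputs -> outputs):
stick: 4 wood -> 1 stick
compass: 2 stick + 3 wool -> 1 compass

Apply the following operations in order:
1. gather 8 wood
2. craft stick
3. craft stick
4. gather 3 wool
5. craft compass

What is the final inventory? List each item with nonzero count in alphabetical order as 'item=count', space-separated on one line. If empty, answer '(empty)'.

Answer: compass=1

Derivation:
After 1 (gather 8 wood): wood=8
After 2 (craft stick): stick=1 wood=4
After 3 (craft stick): stick=2
After 4 (gather 3 wool): stick=2 wool=3
After 5 (craft compass): compass=1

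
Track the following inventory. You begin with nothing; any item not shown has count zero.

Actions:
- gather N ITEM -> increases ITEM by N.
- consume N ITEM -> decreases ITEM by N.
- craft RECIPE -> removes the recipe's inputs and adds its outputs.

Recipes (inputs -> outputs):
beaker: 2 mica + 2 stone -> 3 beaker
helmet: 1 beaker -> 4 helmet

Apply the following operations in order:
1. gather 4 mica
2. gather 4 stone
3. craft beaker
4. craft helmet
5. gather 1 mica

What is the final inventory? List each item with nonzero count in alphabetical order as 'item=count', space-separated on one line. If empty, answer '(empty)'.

After 1 (gather 4 mica): mica=4
After 2 (gather 4 stone): mica=4 stone=4
After 3 (craft beaker): beaker=3 mica=2 stone=2
After 4 (craft helmet): beaker=2 helmet=4 mica=2 stone=2
After 5 (gather 1 mica): beaker=2 helmet=4 mica=3 stone=2

Answer: beaker=2 helmet=4 mica=3 stone=2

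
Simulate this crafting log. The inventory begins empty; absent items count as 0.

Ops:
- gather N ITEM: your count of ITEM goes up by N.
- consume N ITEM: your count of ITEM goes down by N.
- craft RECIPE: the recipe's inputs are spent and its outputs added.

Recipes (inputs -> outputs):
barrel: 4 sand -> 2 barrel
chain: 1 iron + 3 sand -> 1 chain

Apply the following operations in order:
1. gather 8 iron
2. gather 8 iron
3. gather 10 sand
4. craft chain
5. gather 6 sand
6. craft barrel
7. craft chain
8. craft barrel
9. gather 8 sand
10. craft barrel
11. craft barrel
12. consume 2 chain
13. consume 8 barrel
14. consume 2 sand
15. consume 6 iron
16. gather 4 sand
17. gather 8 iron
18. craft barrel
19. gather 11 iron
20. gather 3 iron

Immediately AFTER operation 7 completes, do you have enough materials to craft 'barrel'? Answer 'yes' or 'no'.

Answer: yes

Derivation:
After 1 (gather 8 iron): iron=8
After 2 (gather 8 iron): iron=16
After 3 (gather 10 sand): iron=16 sand=10
After 4 (craft chain): chain=1 iron=15 sand=7
After 5 (gather 6 sand): chain=1 iron=15 sand=13
After 6 (craft barrel): barrel=2 chain=1 iron=15 sand=9
After 7 (craft chain): barrel=2 chain=2 iron=14 sand=6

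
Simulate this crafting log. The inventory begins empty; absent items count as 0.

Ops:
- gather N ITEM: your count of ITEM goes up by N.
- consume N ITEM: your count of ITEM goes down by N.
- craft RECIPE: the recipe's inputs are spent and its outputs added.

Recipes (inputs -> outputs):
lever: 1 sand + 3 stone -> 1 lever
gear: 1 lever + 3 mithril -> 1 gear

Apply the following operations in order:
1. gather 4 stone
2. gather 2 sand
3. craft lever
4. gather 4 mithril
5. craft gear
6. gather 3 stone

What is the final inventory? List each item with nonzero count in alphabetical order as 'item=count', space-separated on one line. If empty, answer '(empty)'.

Answer: gear=1 mithril=1 sand=1 stone=4

Derivation:
After 1 (gather 4 stone): stone=4
After 2 (gather 2 sand): sand=2 stone=4
After 3 (craft lever): lever=1 sand=1 stone=1
After 4 (gather 4 mithril): lever=1 mithril=4 sand=1 stone=1
After 5 (craft gear): gear=1 mithril=1 sand=1 stone=1
After 6 (gather 3 stone): gear=1 mithril=1 sand=1 stone=4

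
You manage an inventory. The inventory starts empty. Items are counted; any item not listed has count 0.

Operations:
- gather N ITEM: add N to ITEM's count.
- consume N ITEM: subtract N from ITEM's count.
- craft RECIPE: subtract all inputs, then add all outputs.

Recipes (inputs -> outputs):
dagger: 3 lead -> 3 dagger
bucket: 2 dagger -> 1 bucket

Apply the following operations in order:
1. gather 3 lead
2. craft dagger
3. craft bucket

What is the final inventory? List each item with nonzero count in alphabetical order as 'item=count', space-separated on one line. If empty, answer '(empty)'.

After 1 (gather 3 lead): lead=3
After 2 (craft dagger): dagger=3
After 3 (craft bucket): bucket=1 dagger=1

Answer: bucket=1 dagger=1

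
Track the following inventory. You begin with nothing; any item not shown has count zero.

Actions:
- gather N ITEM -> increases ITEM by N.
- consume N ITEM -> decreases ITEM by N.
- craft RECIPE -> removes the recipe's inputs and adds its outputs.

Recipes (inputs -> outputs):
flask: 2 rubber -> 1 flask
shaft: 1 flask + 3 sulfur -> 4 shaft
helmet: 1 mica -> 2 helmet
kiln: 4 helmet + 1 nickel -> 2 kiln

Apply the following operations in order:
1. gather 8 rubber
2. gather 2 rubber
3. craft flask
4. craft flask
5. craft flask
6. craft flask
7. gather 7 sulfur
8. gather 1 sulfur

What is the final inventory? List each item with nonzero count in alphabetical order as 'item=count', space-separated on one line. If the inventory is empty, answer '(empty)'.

Answer: flask=4 rubber=2 sulfur=8

Derivation:
After 1 (gather 8 rubber): rubber=8
After 2 (gather 2 rubber): rubber=10
After 3 (craft flask): flask=1 rubber=8
After 4 (craft flask): flask=2 rubber=6
After 5 (craft flask): flask=3 rubber=4
After 6 (craft flask): flask=4 rubber=2
After 7 (gather 7 sulfur): flask=4 rubber=2 sulfur=7
After 8 (gather 1 sulfur): flask=4 rubber=2 sulfur=8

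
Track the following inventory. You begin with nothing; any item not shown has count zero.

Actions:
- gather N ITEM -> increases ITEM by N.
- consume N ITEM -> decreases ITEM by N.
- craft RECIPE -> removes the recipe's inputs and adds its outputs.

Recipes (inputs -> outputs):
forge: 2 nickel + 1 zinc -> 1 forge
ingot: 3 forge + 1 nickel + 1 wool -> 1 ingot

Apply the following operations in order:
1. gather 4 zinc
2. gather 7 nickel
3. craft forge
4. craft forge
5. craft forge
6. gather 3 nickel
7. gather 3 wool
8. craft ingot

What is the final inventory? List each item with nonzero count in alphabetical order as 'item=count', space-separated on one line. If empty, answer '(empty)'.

Answer: ingot=1 nickel=3 wool=2 zinc=1

Derivation:
After 1 (gather 4 zinc): zinc=4
After 2 (gather 7 nickel): nickel=7 zinc=4
After 3 (craft forge): forge=1 nickel=5 zinc=3
After 4 (craft forge): forge=2 nickel=3 zinc=2
After 5 (craft forge): forge=3 nickel=1 zinc=1
After 6 (gather 3 nickel): forge=3 nickel=4 zinc=1
After 7 (gather 3 wool): forge=3 nickel=4 wool=3 zinc=1
After 8 (craft ingot): ingot=1 nickel=3 wool=2 zinc=1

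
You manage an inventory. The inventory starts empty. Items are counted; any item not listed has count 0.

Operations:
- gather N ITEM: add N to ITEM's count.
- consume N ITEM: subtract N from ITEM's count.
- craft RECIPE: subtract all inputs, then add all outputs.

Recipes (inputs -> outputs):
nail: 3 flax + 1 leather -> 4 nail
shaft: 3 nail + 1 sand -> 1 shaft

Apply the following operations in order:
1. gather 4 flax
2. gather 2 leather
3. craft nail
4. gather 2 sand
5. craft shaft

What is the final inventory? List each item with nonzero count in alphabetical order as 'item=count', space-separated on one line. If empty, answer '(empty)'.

After 1 (gather 4 flax): flax=4
After 2 (gather 2 leather): flax=4 leather=2
After 3 (craft nail): flax=1 leather=1 nail=4
After 4 (gather 2 sand): flax=1 leather=1 nail=4 sand=2
After 5 (craft shaft): flax=1 leather=1 nail=1 sand=1 shaft=1

Answer: flax=1 leather=1 nail=1 sand=1 shaft=1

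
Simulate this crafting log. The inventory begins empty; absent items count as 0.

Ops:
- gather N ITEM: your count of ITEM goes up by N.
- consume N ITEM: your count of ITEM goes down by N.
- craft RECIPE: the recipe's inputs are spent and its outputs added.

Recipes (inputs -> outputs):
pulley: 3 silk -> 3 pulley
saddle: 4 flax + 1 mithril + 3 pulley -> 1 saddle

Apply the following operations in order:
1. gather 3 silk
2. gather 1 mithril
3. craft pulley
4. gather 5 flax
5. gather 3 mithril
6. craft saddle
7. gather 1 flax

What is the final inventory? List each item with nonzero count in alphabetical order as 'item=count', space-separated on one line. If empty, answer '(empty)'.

Answer: flax=2 mithril=3 saddle=1

Derivation:
After 1 (gather 3 silk): silk=3
After 2 (gather 1 mithril): mithril=1 silk=3
After 3 (craft pulley): mithril=1 pulley=3
After 4 (gather 5 flax): flax=5 mithril=1 pulley=3
After 5 (gather 3 mithril): flax=5 mithril=4 pulley=3
After 6 (craft saddle): flax=1 mithril=3 saddle=1
After 7 (gather 1 flax): flax=2 mithril=3 saddle=1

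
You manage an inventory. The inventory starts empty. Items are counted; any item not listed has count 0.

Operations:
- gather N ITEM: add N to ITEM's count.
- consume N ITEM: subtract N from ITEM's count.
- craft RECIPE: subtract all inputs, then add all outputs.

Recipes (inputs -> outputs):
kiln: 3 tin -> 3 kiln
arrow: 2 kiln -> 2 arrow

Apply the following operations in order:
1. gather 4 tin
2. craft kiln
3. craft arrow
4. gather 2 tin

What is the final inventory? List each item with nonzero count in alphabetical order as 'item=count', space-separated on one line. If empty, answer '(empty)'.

Answer: arrow=2 kiln=1 tin=3

Derivation:
After 1 (gather 4 tin): tin=4
After 2 (craft kiln): kiln=3 tin=1
After 3 (craft arrow): arrow=2 kiln=1 tin=1
After 4 (gather 2 tin): arrow=2 kiln=1 tin=3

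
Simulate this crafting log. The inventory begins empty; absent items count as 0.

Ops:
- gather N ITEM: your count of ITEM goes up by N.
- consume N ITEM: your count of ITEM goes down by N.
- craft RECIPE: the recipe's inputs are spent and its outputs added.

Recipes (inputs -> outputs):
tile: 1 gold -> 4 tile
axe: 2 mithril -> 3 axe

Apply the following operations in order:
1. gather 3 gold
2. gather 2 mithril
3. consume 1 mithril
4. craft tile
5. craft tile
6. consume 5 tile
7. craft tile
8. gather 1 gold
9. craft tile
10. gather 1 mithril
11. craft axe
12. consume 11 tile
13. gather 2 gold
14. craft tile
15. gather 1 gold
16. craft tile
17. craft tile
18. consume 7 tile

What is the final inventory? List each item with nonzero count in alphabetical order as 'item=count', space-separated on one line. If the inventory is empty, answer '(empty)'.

Answer: axe=3 tile=5

Derivation:
After 1 (gather 3 gold): gold=3
After 2 (gather 2 mithril): gold=3 mithril=2
After 3 (consume 1 mithril): gold=3 mithril=1
After 4 (craft tile): gold=2 mithril=1 tile=4
After 5 (craft tile): gold=1 mithril=1 tile=8
After 6 (consume 5 tile): gold=1 mithril=1 tile=3
After 7 (craft tile): mithril=1 tile=7
After 8 (gather 1 gold): gold=1 mithril=1 tile=7
After 9 (craft tile): mithril=1 tile=11
After 10 (gather 1 mithril): mithril=2 tile=11
After 11 (craft axe): axe=3 tile=11
After 12 (consume 11 tile): axe=3
After 13 (gather 2 gold): axe=3 gold=2
After 14 (craft tile): axe=3 gold=1 tile=4
After 15 (gather 1 gold): axe=3 gold=2 tile=4
After 16 (craft tile): axe=3 gold=1 tile=8
After 17 (craft tile): axe=3 tile=12
After 18 (consume 7 tile): axe=3 tile=5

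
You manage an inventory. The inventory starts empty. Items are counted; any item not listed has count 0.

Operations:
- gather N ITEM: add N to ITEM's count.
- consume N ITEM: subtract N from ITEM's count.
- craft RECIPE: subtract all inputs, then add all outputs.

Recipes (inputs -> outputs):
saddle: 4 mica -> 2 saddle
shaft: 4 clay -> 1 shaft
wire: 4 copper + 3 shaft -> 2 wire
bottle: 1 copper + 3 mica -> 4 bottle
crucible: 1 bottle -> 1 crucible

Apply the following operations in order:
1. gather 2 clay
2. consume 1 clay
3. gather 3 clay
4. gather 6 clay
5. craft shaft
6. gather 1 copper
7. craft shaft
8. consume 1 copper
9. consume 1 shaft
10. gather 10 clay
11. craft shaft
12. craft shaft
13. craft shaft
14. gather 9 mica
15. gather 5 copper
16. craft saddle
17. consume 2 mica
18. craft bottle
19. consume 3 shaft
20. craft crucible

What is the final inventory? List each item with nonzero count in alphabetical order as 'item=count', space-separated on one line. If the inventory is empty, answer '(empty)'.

Answer: bottle=3 copper=4 crucible=1 saddle=2 shaft=1

Derivation:
After 1 (gather 2 clay): clay=2
After 2 (consume 1 clay): clay=1
After 3 (gather 3 clay): clay=4
After 4 (gather 6 clay): clay=10
After 5 (craft shaft): clay=6 shaft=1
After 6 (gather 1 copper): clay=6 copper=1 shaft=1
After 7 (craft shaft): clay=2 copper=1 shaft=2
After 8 (consume 1 copper): clay=2 shaft=2
After 9 (consume 1 shaft): clay=2 shaft=1
After 10 (gather 10 clay): clay=12 shaft=1
After 11 (craft shaft): clay=8 shaft=2
After 12 (craft shaft): clay=4 shaft=3
After 13 (craft shaft): shaft=4
After 14 (gather 9 mica): mica=9 shaft=4
After 15 (gather 5 copper): copper=5 mica=9 shaft=4
After 16 (craft saddle): copper=5 mica=5 saddle=2 shaft=4
After 17 (consume 2 mica): copper=5 mica=3 saddle=2 shaft=4
After 18 (craft bottle): bottle=4 copper=4 saddle=2 shaft=4
After 19 (consume 3 shaft): bottle=4 copper=4 saddle=2 shaft=1
After 20 (craft crucible): bottle=3 copper=4 crucible=1 saddle=2 shaft=1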